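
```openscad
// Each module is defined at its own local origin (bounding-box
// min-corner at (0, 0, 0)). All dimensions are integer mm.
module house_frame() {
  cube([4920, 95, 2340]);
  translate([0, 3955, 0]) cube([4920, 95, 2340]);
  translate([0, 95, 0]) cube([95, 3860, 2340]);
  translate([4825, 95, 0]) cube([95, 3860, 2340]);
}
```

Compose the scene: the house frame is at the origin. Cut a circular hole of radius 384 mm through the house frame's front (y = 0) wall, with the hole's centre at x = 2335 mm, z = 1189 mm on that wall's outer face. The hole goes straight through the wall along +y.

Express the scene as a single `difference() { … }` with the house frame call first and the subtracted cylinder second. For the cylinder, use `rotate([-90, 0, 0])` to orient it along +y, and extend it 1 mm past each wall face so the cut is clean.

difference() {
  house_frame();
  translate([2335, -1, 1189]) rotate([-90, 0, 0]) cylinder(h = 97, r = 384);
}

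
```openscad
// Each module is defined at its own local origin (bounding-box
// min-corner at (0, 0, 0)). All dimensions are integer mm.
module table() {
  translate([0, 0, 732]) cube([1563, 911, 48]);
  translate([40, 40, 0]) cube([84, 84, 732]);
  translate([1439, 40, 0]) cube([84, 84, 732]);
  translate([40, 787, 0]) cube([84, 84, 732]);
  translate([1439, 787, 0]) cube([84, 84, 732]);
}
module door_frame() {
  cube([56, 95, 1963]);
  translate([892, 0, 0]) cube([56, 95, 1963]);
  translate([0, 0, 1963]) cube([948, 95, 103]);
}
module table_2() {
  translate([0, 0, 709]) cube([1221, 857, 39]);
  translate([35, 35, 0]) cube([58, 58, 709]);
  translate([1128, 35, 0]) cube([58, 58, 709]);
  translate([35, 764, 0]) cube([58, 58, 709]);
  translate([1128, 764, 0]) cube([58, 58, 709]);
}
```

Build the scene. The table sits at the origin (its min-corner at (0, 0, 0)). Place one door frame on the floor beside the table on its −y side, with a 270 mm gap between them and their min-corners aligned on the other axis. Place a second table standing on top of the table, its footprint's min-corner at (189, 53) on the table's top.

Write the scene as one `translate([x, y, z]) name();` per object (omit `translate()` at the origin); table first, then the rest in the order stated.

table();
translate([0, -365, 0]) door_frame();
translate([189, 53, 780]) table_2();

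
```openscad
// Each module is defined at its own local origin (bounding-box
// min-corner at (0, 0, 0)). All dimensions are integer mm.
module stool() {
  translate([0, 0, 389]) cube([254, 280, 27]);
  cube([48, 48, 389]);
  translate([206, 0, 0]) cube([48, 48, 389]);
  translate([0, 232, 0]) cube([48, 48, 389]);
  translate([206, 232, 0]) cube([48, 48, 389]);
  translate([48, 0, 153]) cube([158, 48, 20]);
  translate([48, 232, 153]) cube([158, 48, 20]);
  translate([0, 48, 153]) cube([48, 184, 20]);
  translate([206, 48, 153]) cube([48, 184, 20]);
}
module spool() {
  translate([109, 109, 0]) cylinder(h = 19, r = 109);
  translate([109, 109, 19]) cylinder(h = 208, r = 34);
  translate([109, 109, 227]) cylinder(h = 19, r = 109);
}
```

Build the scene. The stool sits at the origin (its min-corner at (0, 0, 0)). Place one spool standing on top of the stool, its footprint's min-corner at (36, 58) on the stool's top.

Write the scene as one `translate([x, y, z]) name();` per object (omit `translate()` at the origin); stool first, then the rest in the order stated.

stool();
translate([36, 58, 416]) spool();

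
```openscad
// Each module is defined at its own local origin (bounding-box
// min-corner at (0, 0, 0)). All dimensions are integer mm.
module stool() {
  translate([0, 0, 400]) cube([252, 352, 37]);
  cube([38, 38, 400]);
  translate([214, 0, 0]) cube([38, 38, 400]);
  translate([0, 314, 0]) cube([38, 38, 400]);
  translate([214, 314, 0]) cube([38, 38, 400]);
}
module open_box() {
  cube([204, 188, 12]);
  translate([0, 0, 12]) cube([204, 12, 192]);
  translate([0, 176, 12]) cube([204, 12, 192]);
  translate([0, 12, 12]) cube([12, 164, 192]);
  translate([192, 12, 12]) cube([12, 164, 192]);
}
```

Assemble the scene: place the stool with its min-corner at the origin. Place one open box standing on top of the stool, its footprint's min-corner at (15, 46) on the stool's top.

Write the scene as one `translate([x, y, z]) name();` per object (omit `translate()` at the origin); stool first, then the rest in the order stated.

stool();
translate([15, 46, 437]) open_box();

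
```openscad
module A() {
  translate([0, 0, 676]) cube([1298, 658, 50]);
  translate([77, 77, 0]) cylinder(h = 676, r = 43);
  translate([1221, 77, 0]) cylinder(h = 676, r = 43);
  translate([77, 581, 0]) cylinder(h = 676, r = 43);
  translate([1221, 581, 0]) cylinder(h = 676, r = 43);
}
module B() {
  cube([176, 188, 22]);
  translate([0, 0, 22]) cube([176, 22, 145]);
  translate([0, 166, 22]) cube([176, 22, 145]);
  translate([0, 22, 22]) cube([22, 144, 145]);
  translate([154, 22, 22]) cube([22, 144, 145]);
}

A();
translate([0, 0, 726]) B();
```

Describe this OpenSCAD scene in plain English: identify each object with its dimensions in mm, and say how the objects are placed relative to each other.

A is a rectangular dining table. The top is 1298×658×50 mm with its upper surface at z = 726 mm. It stands on four round legs of 86 mm diameter, each leg's bounding box inset 34 mm from the nearest pair of top edges, running from the floor to the underside of the top.

B is an open storage box with external size 176×188×167 mm and wall thickness 22 mm (the base is also 22 mm thick). The base covers the whole footprint; the four walls stand on the base, with the y-facing walls full-width and the x-facing walls fitting between their inner faces.

The open box is on top of the table.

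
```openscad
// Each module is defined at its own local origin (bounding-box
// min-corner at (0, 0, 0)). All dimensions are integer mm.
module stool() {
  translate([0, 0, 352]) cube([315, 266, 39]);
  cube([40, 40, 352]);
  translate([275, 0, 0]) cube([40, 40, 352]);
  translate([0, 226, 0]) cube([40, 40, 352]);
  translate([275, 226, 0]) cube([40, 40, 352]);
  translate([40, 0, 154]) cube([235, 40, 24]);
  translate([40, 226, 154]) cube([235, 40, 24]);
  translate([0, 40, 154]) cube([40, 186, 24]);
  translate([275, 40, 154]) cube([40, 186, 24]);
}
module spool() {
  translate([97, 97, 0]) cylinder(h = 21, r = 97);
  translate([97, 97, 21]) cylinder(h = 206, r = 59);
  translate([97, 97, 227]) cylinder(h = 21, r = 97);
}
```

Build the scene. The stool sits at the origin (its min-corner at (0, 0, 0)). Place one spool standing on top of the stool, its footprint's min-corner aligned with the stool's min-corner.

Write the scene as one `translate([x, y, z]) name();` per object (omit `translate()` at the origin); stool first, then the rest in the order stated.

stool();
translate([0, 0, 391]) spool();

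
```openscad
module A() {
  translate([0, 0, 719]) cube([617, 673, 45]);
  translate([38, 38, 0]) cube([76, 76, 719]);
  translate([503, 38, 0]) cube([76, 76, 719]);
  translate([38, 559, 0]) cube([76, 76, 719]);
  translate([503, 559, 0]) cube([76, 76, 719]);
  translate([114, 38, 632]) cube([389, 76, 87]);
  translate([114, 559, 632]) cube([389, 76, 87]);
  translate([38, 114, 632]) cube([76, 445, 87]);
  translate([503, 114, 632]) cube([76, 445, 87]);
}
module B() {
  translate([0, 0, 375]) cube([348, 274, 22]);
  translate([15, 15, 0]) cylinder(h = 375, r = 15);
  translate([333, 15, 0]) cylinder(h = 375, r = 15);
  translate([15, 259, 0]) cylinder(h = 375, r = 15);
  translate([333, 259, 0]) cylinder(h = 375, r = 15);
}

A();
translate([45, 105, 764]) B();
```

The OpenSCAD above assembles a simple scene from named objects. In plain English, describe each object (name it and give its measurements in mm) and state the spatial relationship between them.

A is a table: top 617 mm (x) × 673 mm (y), 45 mm thick, upper face at z = 764 mm, on four 76×76 mm square legs, each inset 38 mm from the nearest pair of top edges, running from z = 0 to the bottom of the top. Four apron rails, 76 mm thick and 87 mm tall, run between adjacent legs with their top edges flush with the underside of the top and their outer faces flush with the legs' outer faces.

B is a simple wooden stool: a rectangular seat 348 mm (x) by 274 mm (y), 22 mm thick, top face at z = 397 mm, on four round legs, each 30 mm in diameter. The legs rest on z = 0, each leg's axis is inset half a diameter from the nearest pair of seat edges (so the leg's bounding box is flush with the corner).

The stool is on top of the table.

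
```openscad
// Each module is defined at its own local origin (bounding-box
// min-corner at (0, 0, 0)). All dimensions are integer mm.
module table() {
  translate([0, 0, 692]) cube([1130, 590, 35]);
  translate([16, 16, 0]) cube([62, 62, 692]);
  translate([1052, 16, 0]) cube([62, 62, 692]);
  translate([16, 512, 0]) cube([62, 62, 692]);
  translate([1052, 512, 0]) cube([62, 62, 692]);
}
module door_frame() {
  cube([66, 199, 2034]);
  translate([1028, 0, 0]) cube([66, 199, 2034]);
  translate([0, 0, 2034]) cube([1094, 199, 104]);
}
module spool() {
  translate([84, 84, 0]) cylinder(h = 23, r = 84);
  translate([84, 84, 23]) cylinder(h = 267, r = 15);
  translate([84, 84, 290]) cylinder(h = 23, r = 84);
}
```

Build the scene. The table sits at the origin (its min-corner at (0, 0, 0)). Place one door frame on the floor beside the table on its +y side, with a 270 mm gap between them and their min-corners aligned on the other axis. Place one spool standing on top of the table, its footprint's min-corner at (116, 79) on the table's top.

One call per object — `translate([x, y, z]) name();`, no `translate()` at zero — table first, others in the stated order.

table();
translate([0, 860, 0]) door_frame();
translate([116, 79, 727]) spool();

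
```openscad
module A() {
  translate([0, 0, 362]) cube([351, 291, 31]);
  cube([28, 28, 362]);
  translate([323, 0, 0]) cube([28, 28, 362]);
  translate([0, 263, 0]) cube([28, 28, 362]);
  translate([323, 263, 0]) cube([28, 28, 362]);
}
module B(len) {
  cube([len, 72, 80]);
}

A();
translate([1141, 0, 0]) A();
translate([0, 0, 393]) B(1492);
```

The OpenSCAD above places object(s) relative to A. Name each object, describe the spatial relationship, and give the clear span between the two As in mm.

Second stool starts at x = 1141; first ends at x = 351; clear span = 1141 − 351 = 790 mm.

A is a stool. B is a beam. A beam spans the tops of two stools. The clear span between the two stools is 790 mm.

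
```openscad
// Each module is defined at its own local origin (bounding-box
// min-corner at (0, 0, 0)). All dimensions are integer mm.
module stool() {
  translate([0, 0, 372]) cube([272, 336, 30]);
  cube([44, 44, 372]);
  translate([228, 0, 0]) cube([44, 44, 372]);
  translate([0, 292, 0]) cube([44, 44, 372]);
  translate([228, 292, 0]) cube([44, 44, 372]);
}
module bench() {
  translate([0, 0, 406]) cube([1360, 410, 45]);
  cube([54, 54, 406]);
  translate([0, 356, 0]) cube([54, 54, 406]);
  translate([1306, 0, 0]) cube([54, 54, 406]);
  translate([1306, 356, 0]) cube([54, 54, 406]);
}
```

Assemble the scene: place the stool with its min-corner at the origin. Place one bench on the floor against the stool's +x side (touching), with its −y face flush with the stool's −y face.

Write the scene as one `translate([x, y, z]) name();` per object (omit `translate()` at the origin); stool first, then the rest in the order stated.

stool();
translate([272, 0, 0]) bench();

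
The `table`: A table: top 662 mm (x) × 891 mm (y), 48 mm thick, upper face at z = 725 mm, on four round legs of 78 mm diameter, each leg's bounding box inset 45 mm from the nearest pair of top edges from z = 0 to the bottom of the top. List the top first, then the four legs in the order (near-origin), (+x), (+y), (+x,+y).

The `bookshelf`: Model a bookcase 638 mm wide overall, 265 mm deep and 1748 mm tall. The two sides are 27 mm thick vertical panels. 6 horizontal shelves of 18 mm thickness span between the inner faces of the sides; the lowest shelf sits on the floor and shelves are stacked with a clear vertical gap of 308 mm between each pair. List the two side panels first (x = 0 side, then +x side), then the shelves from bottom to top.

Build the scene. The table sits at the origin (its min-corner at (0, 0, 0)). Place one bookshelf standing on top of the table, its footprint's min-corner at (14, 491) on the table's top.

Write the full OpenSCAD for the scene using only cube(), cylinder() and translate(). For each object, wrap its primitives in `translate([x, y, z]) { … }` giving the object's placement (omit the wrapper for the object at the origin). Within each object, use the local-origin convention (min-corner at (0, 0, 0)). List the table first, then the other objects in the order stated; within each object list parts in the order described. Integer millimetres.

translate([0, 0, 677]) cube([662, 891, 48]);
translate([84, 84, 0]) cylinder(h = 677, r = 39);
translate([578, 84, 0]) cylinder(h = 677, r = 39);
translate([84, 807, 0]) cylinder(h = 677, r = 39);
translate([578, 807, 0]) cylinder(h = 677, r = 39);
translate([14, 491, 725]) {
  cube([27, 265, 1748]);
  translate([611, 0, 0]) cube([27, 265, 1748]);
  translate([27, 0, 0]) cube([584, 265, 18]);
  translate([27, 0, 326]) cube([584, 265, 18]);
  translate([27, 0, 652]) cube([584, 265, 18]);
  translate([27, 0, 978]) cube([584, 265, 18]);
  translate([27, 0, 1304]) cube([584, 265, 18]);
  translate([27, 0, 1630]) cube([584, 265, 18]);
}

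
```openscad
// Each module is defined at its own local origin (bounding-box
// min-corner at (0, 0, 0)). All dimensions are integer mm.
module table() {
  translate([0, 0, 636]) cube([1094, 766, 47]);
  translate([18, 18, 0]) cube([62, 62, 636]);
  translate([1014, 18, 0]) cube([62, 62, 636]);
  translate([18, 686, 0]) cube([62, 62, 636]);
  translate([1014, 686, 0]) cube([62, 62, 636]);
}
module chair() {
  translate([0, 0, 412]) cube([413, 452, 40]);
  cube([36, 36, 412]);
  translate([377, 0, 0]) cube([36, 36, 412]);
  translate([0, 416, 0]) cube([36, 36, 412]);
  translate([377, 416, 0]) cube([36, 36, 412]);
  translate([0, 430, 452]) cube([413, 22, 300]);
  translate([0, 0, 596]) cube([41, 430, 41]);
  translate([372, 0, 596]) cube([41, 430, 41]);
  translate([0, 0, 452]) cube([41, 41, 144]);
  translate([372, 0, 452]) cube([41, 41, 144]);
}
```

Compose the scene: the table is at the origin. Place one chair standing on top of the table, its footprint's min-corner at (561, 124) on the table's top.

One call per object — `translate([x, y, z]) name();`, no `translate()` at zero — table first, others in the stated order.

table();
translate([561, 124, 683]) chair();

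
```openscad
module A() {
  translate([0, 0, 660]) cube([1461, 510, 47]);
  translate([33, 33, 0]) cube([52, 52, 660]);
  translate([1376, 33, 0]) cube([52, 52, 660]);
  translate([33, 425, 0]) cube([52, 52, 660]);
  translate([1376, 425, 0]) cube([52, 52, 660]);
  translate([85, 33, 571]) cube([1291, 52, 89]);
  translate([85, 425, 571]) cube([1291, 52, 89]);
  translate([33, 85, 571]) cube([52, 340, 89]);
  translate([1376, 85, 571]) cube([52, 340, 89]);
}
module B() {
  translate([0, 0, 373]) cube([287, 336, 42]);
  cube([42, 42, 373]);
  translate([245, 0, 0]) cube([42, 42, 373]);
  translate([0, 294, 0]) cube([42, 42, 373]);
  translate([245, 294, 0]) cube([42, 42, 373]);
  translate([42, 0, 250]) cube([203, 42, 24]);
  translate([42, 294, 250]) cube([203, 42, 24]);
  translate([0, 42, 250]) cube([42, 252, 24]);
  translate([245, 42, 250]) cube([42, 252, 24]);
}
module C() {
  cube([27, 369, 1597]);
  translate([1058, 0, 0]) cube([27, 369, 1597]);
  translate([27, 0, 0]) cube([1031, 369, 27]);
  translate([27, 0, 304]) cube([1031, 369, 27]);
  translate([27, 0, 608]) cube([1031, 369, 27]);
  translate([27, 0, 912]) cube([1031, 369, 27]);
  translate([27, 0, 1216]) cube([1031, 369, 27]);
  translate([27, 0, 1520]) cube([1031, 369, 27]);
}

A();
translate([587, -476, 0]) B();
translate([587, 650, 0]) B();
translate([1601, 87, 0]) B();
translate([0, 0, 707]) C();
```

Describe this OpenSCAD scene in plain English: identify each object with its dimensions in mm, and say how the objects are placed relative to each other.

A is a rectangular dining table. The top is 1461×510×47 mm with its upper surface at z = 707 mm. It stands on four 52×52 mm square legs, each inset 33 mm from the nearest pair of top edges, running from the floor to the underside of the top. Four apron rails, 52 mm thick and 89 mm tall, run between adjacent legs with their top edges flush with the underside of the top and their outer faces flush with the legs' outer faces.

B is a simple wooden stool: a rectangular seat 287 mm (x) by 336 mm (y), 42 mm thick, top face at z = 415 mm, on four square legs, each 42×42 mm in cross-section. The legs rest on z = 0, each flush with a corner of the seat. Four stretchers, 42 mm wide and 24 mm tall, connect adjacent legs with their undersides at z = 250 mm, each running between the inner faces of the legs it joins and aligned with the legs' outer faces on the other axis.

C is an open bookshelf. Two side panels, each 27 mm thick, 369 mm deep and 1597 mm tall, stand 1085 mm apart (outside-to-outside). Between them sit 6 shelves, each 27 mm thick and 369 mm deep, spanning the full gap between the sides. The bottom shelf rests on the floor (its underside at z = 0) and the clear gap between one shelf's top and the next shelf's underside is 277 mm.

Three stools sit around the table at the −y, +y, +x sides. The bookshelf is on top of the table.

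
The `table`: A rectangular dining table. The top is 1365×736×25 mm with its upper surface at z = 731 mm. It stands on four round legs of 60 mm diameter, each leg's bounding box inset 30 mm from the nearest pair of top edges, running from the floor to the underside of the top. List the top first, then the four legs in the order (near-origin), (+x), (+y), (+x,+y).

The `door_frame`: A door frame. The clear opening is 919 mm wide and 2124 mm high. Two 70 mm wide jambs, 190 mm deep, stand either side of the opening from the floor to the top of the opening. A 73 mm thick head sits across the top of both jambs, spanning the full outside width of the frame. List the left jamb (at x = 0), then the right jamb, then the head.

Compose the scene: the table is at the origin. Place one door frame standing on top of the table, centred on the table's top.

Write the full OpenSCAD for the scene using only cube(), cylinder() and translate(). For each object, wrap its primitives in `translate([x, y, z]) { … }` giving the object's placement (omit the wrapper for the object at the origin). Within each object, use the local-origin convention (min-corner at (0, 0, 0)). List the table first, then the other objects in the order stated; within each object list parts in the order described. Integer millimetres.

translate([0, 0, 706]) cube([1365, 736, 25]);
translate([60, 60, 0]) cylinder(h = 706, r = 30);
translate([1305, 60, 0]) cylinder(h = 706, r = 30);
translate([60, 676, 0]) cylinder(h = 706, r = 30);
translate([1305, 676, 0]) cylinder(h = 706, r = 30);
translate([153, 273, 731]) {
  cube([70, 190, 2124]);
  translate([989, 0, 0]) cube([70, 190, 2124]);
  translate([0, 0, 2124]) cube([1059, 190, 73]);
}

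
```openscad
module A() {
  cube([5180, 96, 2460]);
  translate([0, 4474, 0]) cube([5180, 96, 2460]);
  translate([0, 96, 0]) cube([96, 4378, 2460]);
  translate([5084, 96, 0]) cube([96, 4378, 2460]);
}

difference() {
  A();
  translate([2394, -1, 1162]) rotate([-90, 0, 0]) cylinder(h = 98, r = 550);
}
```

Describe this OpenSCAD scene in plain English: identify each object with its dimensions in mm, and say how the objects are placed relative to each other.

A is the wall frame of a small rectangular building: four walls, each 2460 mm tall and 96 mm thick, enclosing a footprint 5180 mm (x) by 4570 mm (y) outside-to-outside, with no floor or roof. The front and back walls (the −y and +y sides) span the full width; the two side walls fit between them.

The house frame has a circular hole of radius 550 mm through its front wall, centred at (x = 2394, z = 1162).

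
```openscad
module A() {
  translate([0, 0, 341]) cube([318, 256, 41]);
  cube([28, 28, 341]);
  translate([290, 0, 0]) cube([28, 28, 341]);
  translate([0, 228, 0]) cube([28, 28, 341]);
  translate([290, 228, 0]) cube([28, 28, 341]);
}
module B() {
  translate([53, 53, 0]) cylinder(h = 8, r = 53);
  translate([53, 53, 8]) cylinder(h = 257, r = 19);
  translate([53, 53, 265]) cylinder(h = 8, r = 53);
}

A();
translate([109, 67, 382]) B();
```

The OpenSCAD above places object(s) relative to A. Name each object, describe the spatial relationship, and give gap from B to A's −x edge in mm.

The spool's min-x is at 109; the stool's min-x is 0; gap = 109 mm.

A is a stool. B is a spool. The spool is on top of the stool. The gap from the spool to the stool's −x edge is 109 mm.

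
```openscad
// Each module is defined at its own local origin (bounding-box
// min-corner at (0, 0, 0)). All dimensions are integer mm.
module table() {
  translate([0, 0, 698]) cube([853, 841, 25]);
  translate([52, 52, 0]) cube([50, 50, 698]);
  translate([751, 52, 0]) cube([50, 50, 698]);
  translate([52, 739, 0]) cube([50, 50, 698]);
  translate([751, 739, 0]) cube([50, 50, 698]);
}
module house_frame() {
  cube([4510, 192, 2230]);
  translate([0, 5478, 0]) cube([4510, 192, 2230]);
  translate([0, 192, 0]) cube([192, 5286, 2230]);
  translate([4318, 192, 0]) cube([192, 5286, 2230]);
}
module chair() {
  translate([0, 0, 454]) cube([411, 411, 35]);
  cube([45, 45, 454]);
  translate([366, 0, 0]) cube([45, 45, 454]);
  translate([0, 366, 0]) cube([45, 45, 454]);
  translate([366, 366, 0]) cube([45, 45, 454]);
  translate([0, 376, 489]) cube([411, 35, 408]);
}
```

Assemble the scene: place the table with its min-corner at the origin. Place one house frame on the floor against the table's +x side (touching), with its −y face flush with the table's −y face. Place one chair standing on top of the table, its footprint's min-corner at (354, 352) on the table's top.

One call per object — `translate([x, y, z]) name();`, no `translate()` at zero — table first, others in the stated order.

table();
translate([853, 0, 0]) house_frame();
translate([354, 352, 723]) chair();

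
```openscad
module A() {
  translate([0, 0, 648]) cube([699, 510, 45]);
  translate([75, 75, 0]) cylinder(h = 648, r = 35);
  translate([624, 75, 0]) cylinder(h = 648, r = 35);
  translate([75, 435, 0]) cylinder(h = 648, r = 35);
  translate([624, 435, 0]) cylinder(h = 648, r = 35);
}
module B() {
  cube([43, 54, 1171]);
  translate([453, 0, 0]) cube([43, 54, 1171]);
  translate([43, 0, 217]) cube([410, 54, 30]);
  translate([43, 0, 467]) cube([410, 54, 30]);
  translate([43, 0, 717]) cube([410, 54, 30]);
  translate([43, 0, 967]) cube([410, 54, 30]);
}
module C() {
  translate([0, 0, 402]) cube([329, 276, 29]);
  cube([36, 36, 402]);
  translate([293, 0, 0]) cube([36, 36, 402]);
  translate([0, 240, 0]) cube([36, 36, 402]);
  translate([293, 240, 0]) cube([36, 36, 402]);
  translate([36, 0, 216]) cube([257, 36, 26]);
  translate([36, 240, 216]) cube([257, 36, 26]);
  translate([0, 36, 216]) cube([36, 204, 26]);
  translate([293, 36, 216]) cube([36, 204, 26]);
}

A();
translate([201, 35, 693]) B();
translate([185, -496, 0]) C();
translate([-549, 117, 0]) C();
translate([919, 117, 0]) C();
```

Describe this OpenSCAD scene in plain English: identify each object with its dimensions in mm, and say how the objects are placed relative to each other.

A is a rectangular dining table. The top is 699×510×45 mm with its upper surface at z = 693 mm. It stands on four round legs of 70 mm diameter, each leg's bounding box inset 40 mm from the nearest pair of top edges, running from the floor to the underside of the top.

B is a wooden ladder with two side rails of 43×54 mm section and 1171 mm height, set 496 mm apart overall. Between them run 4 rectangular rungs (54 mm deep, 30 mm thick), front faces flush with the rails' −y face. The bottom of the first rung is 217 mm above the floor and each subsequent rung is 250 mm higher than the one below.

C is a four-legged stool. The seat is a 329×276×29 mm slab whose top surface is at z = 431 mm; four square legs, each 36×36 mm in cross-section, run from the floor (z = 0) to the underside of the seat, each flush with a corner of the seat. Four stretchers, 36 mm wide and 26 mm tall, connect adjacent legs with their undersides at z = 216 mm, each running between the inner faces of the legs it joins and aligned with the legs' outer faces on the other axis.

The ladder is on top of the table. Three stools sit around the table at the −y, −x, +x sides.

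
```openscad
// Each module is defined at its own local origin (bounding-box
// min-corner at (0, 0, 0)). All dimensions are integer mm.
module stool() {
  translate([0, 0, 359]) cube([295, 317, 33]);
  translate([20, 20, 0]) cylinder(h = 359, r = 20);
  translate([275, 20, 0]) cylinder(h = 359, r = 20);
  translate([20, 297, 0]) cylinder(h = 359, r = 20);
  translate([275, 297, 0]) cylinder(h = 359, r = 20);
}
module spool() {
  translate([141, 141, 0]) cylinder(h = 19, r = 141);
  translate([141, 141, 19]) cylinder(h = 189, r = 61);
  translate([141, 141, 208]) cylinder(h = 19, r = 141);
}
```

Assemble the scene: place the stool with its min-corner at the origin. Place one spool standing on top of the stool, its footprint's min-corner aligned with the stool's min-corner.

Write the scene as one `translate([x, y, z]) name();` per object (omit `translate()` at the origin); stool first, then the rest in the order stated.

stool();
translate([0, 0, 392]) spool();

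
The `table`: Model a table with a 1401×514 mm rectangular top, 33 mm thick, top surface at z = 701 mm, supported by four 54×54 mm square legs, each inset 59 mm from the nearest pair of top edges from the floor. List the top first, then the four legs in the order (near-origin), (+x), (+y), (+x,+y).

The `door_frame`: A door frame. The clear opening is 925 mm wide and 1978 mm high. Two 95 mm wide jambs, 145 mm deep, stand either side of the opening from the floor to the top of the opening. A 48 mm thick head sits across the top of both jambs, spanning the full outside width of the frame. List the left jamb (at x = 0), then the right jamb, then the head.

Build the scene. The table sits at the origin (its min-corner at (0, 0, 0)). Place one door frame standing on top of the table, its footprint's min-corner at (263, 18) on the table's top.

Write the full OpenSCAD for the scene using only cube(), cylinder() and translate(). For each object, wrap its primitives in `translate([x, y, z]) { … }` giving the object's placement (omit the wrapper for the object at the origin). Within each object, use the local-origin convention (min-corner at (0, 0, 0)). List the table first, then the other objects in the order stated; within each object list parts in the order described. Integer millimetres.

translate([0, 0, 668]) cube([1401, 514, 33]);
translate([59, 59, 0]) cube([54, 54, 668]);
translate([1288, 59, 0]) cube([54, 54, 668]);
translate([59, 401, 0]) cube([54, 54, 668]);
translate([1288, 401, 0]) cube([54, 54, 668]);
translate([263, 18, 701]) {
  cube([95, 145, 1978]);
  translate([1020, 0, 0]) cube([95, 145, 1978]);
  translate([0, 0, 1978]) cube([1115, 145, 48]);
}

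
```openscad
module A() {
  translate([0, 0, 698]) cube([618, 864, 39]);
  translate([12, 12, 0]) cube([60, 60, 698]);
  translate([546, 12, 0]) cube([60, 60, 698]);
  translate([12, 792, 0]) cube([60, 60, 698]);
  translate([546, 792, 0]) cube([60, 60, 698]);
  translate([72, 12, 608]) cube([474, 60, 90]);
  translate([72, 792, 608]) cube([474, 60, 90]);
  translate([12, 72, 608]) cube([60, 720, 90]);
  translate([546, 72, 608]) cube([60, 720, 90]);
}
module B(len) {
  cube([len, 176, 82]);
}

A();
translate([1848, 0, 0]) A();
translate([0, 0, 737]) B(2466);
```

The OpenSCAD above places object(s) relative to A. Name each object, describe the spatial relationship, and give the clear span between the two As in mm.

Second table starts at x = 1848; first ends at x = 618; clear span = 1848 − 618 = 1230 mm.

A is a table. B is a beam. A beam spans the tops of two tables. The clear span between the two tables is 1230 mm.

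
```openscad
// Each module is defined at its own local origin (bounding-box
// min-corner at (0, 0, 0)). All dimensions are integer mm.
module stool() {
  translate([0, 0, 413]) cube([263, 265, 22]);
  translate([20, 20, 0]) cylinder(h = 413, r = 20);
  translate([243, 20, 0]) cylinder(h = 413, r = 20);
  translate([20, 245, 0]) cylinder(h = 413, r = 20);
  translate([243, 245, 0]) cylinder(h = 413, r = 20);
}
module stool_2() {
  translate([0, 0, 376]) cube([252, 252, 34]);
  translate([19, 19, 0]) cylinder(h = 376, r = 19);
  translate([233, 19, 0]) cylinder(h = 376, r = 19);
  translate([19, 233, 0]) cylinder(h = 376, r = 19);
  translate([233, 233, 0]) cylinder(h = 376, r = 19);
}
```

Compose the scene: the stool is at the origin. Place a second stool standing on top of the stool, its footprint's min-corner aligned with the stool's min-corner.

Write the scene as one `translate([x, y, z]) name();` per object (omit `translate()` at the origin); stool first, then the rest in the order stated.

stool();
translate([0, 0, 435]) stool_2();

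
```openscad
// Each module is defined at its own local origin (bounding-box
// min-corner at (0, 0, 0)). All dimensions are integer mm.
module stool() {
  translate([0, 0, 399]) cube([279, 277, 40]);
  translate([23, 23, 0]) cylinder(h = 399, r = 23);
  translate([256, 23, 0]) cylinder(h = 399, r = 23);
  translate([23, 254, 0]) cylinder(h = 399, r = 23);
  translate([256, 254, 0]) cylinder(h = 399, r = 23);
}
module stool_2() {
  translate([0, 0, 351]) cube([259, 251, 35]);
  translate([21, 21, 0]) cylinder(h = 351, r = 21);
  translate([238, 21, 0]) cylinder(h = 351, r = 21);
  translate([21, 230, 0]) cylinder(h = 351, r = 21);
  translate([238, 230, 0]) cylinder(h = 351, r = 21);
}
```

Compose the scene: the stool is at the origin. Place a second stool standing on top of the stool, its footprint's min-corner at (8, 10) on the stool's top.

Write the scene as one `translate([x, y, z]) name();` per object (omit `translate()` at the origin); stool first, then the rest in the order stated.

stool();
translate([8, 10, 439]) stool_2();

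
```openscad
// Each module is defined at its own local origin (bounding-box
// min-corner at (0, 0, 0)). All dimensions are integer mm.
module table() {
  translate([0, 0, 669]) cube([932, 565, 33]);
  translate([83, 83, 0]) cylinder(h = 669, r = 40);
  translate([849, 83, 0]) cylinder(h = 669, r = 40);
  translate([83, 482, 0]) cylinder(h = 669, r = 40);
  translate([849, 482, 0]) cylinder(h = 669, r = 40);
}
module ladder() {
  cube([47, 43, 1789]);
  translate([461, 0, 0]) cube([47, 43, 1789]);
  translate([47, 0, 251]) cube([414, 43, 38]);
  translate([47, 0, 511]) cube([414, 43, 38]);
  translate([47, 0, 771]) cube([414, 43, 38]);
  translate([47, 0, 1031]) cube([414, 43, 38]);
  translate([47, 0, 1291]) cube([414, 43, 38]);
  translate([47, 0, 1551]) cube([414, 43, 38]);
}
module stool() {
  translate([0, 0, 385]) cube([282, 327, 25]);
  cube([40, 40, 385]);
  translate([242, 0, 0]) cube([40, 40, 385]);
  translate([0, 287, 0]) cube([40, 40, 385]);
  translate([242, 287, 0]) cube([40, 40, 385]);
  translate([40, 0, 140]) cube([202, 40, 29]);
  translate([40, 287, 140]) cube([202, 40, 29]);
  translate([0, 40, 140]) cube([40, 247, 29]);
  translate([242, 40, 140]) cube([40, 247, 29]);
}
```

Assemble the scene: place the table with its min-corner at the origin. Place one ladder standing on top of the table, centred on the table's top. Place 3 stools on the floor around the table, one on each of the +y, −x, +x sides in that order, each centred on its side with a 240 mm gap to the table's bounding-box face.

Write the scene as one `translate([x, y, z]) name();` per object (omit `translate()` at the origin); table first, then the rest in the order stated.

table();
translate([212, 261, 702]) ladder();
translate([325, 805, 0]) stool();
translate([-522, 119, 0]) stool();
translate([1172, 119, 0]) stool();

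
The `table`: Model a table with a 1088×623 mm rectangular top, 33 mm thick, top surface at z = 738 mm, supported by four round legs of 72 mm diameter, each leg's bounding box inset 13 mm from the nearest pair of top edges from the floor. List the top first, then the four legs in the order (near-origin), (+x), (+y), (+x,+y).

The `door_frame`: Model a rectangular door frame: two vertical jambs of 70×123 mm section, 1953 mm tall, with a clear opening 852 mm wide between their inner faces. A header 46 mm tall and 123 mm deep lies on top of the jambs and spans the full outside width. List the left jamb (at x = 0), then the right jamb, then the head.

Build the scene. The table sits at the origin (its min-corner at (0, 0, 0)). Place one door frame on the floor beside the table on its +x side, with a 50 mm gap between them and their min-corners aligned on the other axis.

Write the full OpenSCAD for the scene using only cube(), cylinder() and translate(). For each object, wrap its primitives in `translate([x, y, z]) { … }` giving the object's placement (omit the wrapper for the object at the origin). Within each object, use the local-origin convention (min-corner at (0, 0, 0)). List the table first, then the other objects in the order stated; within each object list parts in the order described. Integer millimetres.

translate([0, 0, 705]) cube([1088, 623, 33]);
translate([49, 49, 0]) cylinder(h = 705, r = 36);
translate([1039, 49, 0]) cylinder(h = 705, r = 36);
translate([49, 574, 0]) cylinder(h = 705, r = 36);
translate([1039, 574, 0]) cylinder(h = 705, r = 36);
translate([1138, 0, 0]) {
  cube([70, 123, 1953]);
  translate([922, 0, 0]) cube([70, 123, 1953]);
  translate([0, 0, 1953]) cube([992, 123, 46]);
}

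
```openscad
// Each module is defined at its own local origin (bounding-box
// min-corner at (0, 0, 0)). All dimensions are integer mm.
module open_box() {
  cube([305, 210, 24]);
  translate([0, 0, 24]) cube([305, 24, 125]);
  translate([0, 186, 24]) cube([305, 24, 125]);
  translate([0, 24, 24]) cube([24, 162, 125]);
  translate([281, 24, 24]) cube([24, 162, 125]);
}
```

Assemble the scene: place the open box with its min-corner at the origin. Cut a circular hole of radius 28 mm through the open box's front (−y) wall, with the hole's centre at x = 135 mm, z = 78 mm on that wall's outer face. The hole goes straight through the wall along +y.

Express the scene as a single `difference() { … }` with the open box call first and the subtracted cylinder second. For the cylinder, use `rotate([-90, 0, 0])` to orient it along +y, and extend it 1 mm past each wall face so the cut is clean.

difference() {
  open_box();
  translate([135, -1, 78]) rotate([-90, 0, 0]) cylinder(h = 26, r = 28);
}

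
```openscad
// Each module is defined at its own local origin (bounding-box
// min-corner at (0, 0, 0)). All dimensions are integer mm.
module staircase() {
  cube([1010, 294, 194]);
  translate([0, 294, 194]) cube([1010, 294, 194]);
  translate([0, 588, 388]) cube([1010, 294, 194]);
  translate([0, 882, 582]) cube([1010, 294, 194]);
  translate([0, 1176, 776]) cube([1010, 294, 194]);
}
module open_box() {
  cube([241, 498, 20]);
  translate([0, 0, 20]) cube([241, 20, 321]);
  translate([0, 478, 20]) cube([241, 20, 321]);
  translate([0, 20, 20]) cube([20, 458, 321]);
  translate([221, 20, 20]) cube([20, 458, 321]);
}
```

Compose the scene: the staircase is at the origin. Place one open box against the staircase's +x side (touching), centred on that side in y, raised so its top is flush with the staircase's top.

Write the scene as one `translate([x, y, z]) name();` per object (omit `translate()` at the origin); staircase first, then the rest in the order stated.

staircase();
translate([1010, 486, 629]) open_box();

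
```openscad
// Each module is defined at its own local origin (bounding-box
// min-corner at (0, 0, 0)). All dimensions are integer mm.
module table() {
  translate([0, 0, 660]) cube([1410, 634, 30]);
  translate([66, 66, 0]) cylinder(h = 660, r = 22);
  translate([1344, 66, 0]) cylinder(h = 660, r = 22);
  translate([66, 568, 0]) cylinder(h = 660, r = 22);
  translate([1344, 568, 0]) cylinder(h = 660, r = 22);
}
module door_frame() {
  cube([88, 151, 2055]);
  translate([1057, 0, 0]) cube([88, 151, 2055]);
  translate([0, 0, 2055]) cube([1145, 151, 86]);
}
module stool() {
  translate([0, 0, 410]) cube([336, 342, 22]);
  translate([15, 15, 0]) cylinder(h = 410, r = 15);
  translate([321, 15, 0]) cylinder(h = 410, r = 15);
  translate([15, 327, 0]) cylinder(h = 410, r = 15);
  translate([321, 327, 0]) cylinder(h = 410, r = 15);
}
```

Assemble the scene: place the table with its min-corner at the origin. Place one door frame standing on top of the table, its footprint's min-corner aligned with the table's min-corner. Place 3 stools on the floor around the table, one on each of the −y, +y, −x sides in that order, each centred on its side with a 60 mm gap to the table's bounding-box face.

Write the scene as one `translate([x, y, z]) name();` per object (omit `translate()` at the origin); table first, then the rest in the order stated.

table();
translate([0, 0, 690]) door_frame();
translate([537, -402, 0]) stool();
translate([537, 694, 0]) stool();
translate([-396, 146, 0]) stool();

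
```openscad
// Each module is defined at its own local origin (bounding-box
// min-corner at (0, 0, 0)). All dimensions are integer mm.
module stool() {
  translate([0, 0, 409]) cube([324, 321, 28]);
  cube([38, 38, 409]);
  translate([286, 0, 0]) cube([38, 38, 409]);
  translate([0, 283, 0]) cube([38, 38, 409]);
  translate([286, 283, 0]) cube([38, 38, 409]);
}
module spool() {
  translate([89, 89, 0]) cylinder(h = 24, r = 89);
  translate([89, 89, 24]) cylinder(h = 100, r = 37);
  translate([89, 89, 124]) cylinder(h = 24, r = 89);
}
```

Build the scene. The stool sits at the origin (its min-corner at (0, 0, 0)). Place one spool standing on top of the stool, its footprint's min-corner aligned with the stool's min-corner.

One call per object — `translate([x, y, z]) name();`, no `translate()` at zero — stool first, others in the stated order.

stool();
translate([0, 0, 437]) spool();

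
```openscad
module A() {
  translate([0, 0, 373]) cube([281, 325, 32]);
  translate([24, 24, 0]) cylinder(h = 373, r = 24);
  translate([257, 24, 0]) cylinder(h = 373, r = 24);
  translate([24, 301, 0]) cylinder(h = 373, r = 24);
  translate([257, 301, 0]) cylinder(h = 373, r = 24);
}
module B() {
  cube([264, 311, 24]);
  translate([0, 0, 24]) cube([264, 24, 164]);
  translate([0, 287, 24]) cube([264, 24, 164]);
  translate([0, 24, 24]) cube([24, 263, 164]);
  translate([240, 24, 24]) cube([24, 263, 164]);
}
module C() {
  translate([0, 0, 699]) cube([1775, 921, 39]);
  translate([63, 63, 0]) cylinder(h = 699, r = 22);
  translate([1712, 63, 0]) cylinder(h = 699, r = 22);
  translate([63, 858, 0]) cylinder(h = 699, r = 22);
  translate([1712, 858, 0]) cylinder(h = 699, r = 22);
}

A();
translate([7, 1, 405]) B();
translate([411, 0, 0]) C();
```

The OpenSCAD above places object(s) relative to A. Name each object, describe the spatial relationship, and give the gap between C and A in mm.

The table's nearest face is 130 mm from the stool's +x face.

A is a stool. B is an open box. C is a table. The open box is on top of the stool. The table is on the floor beside the stool on its +x side. The gap between the table and the stool is 130 mm.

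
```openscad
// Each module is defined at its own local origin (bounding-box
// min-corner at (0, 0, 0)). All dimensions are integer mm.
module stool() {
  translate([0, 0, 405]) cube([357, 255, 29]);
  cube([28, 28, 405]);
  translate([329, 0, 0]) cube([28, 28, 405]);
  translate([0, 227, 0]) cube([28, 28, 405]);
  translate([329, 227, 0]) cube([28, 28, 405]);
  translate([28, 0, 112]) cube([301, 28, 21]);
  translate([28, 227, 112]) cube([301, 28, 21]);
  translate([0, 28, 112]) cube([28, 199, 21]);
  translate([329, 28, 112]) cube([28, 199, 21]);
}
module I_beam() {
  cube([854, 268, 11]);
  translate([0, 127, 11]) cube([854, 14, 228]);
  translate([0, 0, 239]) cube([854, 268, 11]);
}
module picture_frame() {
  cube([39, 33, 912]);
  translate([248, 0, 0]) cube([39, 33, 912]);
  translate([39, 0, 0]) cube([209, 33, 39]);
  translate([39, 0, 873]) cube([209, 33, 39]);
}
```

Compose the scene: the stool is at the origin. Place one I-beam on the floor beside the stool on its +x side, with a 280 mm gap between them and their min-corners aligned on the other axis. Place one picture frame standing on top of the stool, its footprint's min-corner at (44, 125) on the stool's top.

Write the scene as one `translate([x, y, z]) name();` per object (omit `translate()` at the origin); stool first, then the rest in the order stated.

stool();
translate([637, 0, 0]) I_beam();
translate([44, 125, 434]) picture_frame();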